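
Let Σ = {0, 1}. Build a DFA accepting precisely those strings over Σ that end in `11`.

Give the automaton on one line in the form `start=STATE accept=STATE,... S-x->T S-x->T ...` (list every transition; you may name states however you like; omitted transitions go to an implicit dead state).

Let each state record the length of the longest suffix of the input read so far that is also a prefix of `11`. s1 means the last symbol is `1`; s2 means the last 2 symbols are `11`. Accept only at s2, where the string currently ends in `11`.
A 3-state machine:
        0   1  
>  s0   s0  s1 
   s1   s0  s2 
 * s2   s0  s2 
(> = start, * = accepting)

start=s0 accept=s2 s0-0->s0 s0-1->s1 s1-0->s0 s1-1->s2 s2-0->s0 s2-1->s2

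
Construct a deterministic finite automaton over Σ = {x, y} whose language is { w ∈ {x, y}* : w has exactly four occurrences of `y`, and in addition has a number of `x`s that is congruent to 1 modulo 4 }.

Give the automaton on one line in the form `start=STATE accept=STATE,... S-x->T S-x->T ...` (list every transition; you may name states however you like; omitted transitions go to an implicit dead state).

Build one automaton per condition and run them in lockstep. The first has 6 states tracking the count of `y`s, saturating at 5; the second has 4 states tracking the count of `x`s modulo 4. A product state is a pair (one from each), accepting exactly when both do. Equivalent product states are then merged.
       x  y 
>  A   B  C 
   B   D  E 
   C   E  F 
   D   G  H 
   E   H  I 
   F   I  J 
   G   A  K 
   H   K  L 
   I   L  M 
   J   M  N 
   K   C  O 
   L   O  P 
   M   P  Q 
   N   Q  R 
   O   F  S 
   P   S  T 
 * Q   T  R 
   R   R  R 
   S   J  U 
   T   U  R 
   U   N  R 
(> = start, * = accepting)

start=A accept=Q A-x->B A-y->C B-x->D B-y->E C-x->E C-y->F D-x->G D-y->H E-x->H E-y->I F-x->I F-y->J G-x->A G-y->K H-x->K H-y->L I-x->L I-y->M J-x->M J-y->N K-x->C K-y->O L-x->O L-y->P M-x->P M-y->Q N-x->Q N-y->R O-x->F O-y->S P-x->S P-y->T Q-x->T Q-y->R R-x->R R-y->R S-x->J S-y->U T-x->U T-y->R U-x->N U-y->R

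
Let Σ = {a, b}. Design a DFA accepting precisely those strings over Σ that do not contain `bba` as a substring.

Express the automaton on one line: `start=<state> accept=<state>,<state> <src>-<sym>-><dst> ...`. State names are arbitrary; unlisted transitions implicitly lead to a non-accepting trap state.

start=s0 accept=s0,s1,s2 s0-a->s0 s0-b->s1 s1-a->s0 s1-b->s2 s2-a->s3 s2-b->s2 s3-a->s3 s3-b->s3

This is the complement of 'contains `bba`'. Use the same substring-matching states — s0 through s3 holding how much of `bba` has just been matched — but flip the accepting set: everything except the trap s3 accepts.
A 4-state machine:
        a   b  
>* s0   s0  s1 
 * s1   s0  s2 
 * s2   s3  s2 
   s3   s3  s3 
(> = start, * = accepting)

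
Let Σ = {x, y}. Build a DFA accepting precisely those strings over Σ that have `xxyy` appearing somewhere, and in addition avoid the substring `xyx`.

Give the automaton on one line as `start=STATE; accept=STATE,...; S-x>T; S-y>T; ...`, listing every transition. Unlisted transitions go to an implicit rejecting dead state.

start=S0; accept=S6,S9,S11; S0-x>S1; S0-y>S0; S1-x>S2; S1-y>S3; S2-x>S2; S2-y>S4; S3-x>S5; S3-y>S0; S4-x>S5; S4-y>S6; S5-x>S7; S5-y>S8; S6-x>S9; S6-y>S6; S7-x>S7; S7-y>S10; S8-x>S5; S8-y>S8; S9-x>S9; S9-y>S11; S10-x>S5; S10-y>S12; S11-x>S12; S11-y>S6; S12-x>S12; S12-y>S12

Handle the two conditions separately and then intersect. One (5 states) tracks whether and how much of `xxyy` has been seen; the other (4 states) tracks partial matches of the forbidden pattern `xyx`. Each combined state is a pair, one component from each; accept when both components accept.
With 13 states:
          x    y  
>  S0     S1   S0 
   S1     S2   S3 
   S2     S2   S4 
   S3     S5   S0 
   S4     S5   S6 
   S5     S7   S8 
 * S6     S9   S6 
   S7     S7  S10 
   S8     S5   S8 
 * S9     S9  S11 
   S10    S5  S12 
 * S11   S12   S6 
   S12   S12  S12 
(> = start, * = accepting)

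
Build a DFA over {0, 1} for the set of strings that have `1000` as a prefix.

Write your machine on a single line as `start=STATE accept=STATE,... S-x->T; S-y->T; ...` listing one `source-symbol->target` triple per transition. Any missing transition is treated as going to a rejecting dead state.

start=S0; accept=S4; S0-0->S5; S0-1->S1; S1-0->S2; S1-1->S5; S2-0->S3; S2-1->S5; S3-0->S4; S3-1->S5; S4-0->S4; S4-1->S4; S5-0->S5; S5-1->S5

Walk along `1000` while the input agrees: from S0 take `1` to S1, and so on. Any deviation drops to the rejecting sink S5. Once S4 is reached the prefix is confirmed and every continuation is accepted.
        0   1  
>  S0   S5  S1 
   S1   S2  S5 
   S2   S3  S5 
   S3   S4  S5 
 * S4   S4  S4 
   S5   S5  S5 
(> = start, * = accepting)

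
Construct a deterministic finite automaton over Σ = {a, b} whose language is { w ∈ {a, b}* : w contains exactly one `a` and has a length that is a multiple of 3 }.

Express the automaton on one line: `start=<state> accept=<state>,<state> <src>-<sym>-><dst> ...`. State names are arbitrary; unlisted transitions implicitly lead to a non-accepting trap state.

Handle the two conditions separately and then intersect. The first has 3 states tracking the count of `a`s, saturating at 2; the second has 3 states tracking the input length modulo 3. A product state is a pair (one from each), accepting exactly when both do.
With 9 states:
        a   b  
>  s0   s1  s2 
   s1   s3  s4 
   s2   s4  s5 
   s3   s6  s6 
   s4   s6  s7 
   s5   s7  s0 
   s6   s8  s8 
 * s7   s8  s1 
   s8   s3  s3 
(> = start, * = accepting)

start=s0 accept=s7 s0-a->s1 s0-b->s2 s1-a->s3 s1-b->s4 s2-a->s4 s2-b->s5 s3-a->s6 s3-b->s6 s4-a->s6 s4-b->s7 s5-a->s7 s5-b->s0 s6-a->s8 s6-b->s8 s7-a->s8 s7-b->s1 s8-a->s3 s8-b->s3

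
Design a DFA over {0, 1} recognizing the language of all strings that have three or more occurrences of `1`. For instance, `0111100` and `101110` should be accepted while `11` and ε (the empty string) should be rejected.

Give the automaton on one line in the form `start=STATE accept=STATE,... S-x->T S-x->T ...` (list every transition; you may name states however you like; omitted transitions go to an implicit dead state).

start=A accept=D,E A-0->A A-1->B B-0->B B-1->C C-0->C C-1->D D-0->D D-1->E E-0->E E-1->E

Count `1`s, saturating at 4: states A through D mean 0 through 3 `1`s seen; E means more than 3. Each `1` increments (capped at E); other symbols loop. Accept from {D, E}.
5 states suffice.
       0  1 
>  A   A  B 
   B   B  C 
   C   C  D 
 * D   D  E 
 * E   E  E 
(> = start, * = accepting)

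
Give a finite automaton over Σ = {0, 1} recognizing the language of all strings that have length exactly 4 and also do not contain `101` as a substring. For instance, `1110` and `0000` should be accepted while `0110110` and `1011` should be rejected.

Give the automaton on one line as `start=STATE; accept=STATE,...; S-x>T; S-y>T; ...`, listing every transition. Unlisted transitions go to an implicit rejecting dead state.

Run two small machines in parallel and take their product. The first has 6 states tracking the input length, saturating at 5; the second has 4 states tracking partial matches of the forbidden pattern `101`. A product state is a pair (one from each), accepting exactly when both do.
18 states suffice.
       0  1 
>  A   B  C 
   B   D  E 
   C   F  E 
   D   G  H 
   E   I  H 
   F   G  J 
   G   K  L 
   H   M  L 
   I   K  N 
   J   N  N 
 * K   O  P 
 * L   Q  P 
 * M   O  R 
   N   R  R 
   O   O  P 
   P   Q  P 
   Q   O  R 
   R   R  R 
(> = start, * = accepting)

start=A; accept=K,L,M; A-0>B; A-1>C; B-0>D; B-1>E; C-0>F; C-1>E; D-0>G; D-1>H; E-0>I; E-1>H; F-0>G; F-1>J; G-0>K; G-1>L; H-0>M; H-1>L; I-0>K; I-1>N; J-0>N; J-1>N; K-0>O; K-1>P; L-0>Q; L-1>P; M-0>O; M-1>R; N-0>R; N-1>R; O-0>O; O-1>P; P-0>Q; P-1>P; Q-0>O; Q-1>R; R-0>R; R-1>R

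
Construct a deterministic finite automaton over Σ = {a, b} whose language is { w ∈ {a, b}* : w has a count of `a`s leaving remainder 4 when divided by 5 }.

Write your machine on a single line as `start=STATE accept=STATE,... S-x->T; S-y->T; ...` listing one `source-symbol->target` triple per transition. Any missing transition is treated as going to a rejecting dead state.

start=q0; accept=q4; q0-a->q1; q0-b->q0; q1-a->q2; q1-b->q1; q2-a->q3; q2-b->q2; q3-a->q4; q3-b->q3; q4-a->q0; q4-b->q4

Keep the running count of `a`s modulo 5: each `a` advances along the cycle q0 → q1 → q2 → q3 → q4 → q0 while other symbols loop. Accept at q4.
With 5 states:
        a   b  
>  q0   q1  q0 
   q1   q2  q1 
   q2   q3  q2 
   q3   q4  q3 
 * q4   q0  q4 
(> = start, * = accepting)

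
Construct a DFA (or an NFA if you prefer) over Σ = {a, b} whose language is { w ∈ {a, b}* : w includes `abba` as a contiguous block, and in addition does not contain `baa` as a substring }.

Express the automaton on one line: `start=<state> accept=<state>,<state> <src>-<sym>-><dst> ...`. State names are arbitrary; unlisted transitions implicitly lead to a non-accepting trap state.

Run two small machines in parallel and take their product. The first has 5 states tracking whether and how much of `abba` has been seen; the second has 4 states tracking partial matches of the forbidden pattern `baa`. A product state is a pair (one from each), accepting exactly when both do. Minimizing collapses redundant product states.
        a   b  
>  S0   S1  S2 
   S1   S1  S3 
   S2   S4  S2 
   S3   S4  S5 
   S4   S6  S3 
   S5   S7  S2 
   S6   S6  S6 
 * S7   S6  S8 
 * S8   S7  S8 
(> = start, * = accepting)

start=S0 accept=S7,S8 S0-a->S1 S0-b->S2 S1-a->S1 S1-b->S3 S2-a->S4 S2-b->S2 S3-a->S4 S3-b->S5 S4-a->S6 S4-b->S3 S5-a->S7 S5-b->S2 S6-a->S6 S6-b->S6 S7-a->S6 S7-b->S8 S8-a->S7 S8-b->S8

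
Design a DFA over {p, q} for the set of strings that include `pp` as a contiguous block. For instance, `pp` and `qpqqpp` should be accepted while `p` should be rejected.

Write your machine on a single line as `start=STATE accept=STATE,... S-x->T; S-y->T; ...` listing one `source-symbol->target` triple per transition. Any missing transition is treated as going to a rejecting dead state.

Track how much of `pp` has been matched so far: state s0 is no progress, s2 is the absorbing accept state reached once `pp` has occurred. Intermediate states record partial matches; on a mismatch, fall back to the longest reusable overlap.
With 3 states:
        p   q  
>  s0   s1  s0 
   s1   s2  s0 
 * s2   s2  s2 
(> = start, * = accepting)

start=s0; accept=s2; s0-p->s1; s0-q->s0; s1-p->s2; s1-q->s0; s2-p->s2; s2-q->s2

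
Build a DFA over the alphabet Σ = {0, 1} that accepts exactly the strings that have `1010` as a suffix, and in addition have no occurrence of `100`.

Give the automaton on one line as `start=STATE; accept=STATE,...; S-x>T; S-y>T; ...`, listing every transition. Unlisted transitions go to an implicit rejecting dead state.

start=s0; accept=s5; s0-0>s0; s0-1>s1; s1-0>s2; s1-1>s1; s2-0>s3; s2-1>s4; s3-0>s3; s3-1>s3; s4-0>s5; s4-1>s1; s5-0>s3; s5-1>s4

Build one automaton per condition and run them in lockstep. One (5 states) tracks how much of the suffix `1010` has currently been matched; the other (4 states) tracks partial matches of the forbidden pattern `100`. Each combined state is a pair, one component from each; accept when both components accept. Equivalent product states are then merged.
6 states suffice.
        0   1  
>  s0   s0  s1 
   s1   s2  s1 
   s2   s3  s4 
   s3   s3  s3 
   s4   s5  s1 
 * s5   s3  s4 
(> = start, * = accepting)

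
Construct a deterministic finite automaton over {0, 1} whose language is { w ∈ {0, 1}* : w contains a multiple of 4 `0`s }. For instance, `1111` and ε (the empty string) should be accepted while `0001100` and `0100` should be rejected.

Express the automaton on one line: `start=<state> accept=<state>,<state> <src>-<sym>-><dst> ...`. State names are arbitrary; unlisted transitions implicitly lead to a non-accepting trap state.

The only thing that matters is how many `0`s have appeared, reduced mod 4. Use one state per residue: q0 for 0, …, q3 for 3. Reading `0` moves to the next residue; anything else stays put. q0 is accepting.
        0   1  
>* q0   q1  q0 
   q1   q2  q1 
   q2   q3  q2 
   q3   q0  q3 
(> = start, * = accepting)

start=q0 accept=q0 q0-0->q1 q0-1->q0 q1-0->q2 q1-1->q1 q2-0->q3 q2-1->q2 q3-0->q0 q3-1->q3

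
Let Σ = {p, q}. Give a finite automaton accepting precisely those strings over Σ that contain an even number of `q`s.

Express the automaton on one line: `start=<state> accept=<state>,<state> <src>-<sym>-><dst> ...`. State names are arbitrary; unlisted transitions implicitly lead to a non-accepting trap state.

start=S0 accept=S0 S0-p->S0 S0-q->S1 S1-p->S1 S1-q->S0

The only thing that matters is how many `q`s have appeared, reduced mod 2. Use one state per residue: S0 for 0, …, S1 for 1. Reading `q` moves to the next residue; anything else stays put. S0 is accepting.
A 2-state machine:
        p   q  
>* S0   S0  S1 
   S1   S1  S0 
(> = start, * = accepting)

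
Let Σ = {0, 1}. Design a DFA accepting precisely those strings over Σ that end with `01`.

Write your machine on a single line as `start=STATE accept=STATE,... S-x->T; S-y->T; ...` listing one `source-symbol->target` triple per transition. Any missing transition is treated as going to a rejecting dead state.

Remember how much of `01` the current input suffix matches. State q0 means no match yet; q1 means the last symbol is `0`; q2 means the last 2 symbols are `01`. Only q2 accepts. On a mismatch, fall back to the longest proper suffix that is still a prefix of `01`.
A 3-state machine:
        0   1  
>  q0   q1  q0 
   q1   q1  q2 
 * q2   q1  q0 
(> = start, * = accepting)

start=q0; accept=q2; q0-0->q1; q0-1->q0; q1-0->q1; q1-1->q2; q2-0->q1; q2-1->q0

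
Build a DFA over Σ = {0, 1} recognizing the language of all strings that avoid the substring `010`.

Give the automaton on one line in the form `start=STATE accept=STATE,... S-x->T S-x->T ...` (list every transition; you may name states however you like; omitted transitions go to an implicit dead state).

This is the complement of 'contains `010`'. Use the same substring-matching states — q0 through q3 holding how much of `010` has just been matched — but flip the accepting set: everything except the trap q3 accepts.
A 4-state machine:
        0   1  
>* q0   q1  q0 
 * q1   q1  q2 
 * q2   q3  q0 
   q3   q3  q3 
(> = start, * = accepting)

start=q0 accept=q0,q1,q2 q0-0->q1 q0-1->q0 q1-0->q1 q1-1->q2 q2-0->q3 q2-1->q0 q3-0->q3 q3-1->q3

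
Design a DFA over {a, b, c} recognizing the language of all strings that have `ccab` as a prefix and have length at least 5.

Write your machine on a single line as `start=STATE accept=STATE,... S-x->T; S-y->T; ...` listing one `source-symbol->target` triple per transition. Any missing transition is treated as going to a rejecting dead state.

start=S0; accept=S10,S12; S0-a->S1; S0-b->S1; S0-c->S2; S1-a->S3; S1-b->S3; S1-c->S3; S2-a->S3; S2-b->S3; S2-c->S4; S3-a->S5; S3-b->S5; S3-c->S5; S4-a->S6; S4-b->S5; S4-c->S5; S5-a->S7; S5-b->S7; S5-c->S7; S6-a->S7; S6-b->S8; S6-c->S7; S7-a->S9; S7-b->S9; S7-c->S9; S8-a->S10; S8-b->S10; S8-c->S10; S9-a->S11; S9-b->S11; S9-c->S11; S10-a->S12; S10-b->S12; S10-c->S12; S11-a->S11; S11-b->S11; S11-c->S11; S12-a->S12; S12-b->S12; S12-c->S12

Build one automaton per condition and run them in lockstep. The first has 6 states tracking whether the input so far still matches the prefix `ccab`; the second has 7 states tracking the input length, saturating at 6. A product state is a pair (one from each), accepting exactly when both do.
13 states suffice.
          a    b    c  
>  S0     S1   S1   S2 
   S1     S3   S3   S3 
   S2     S3   S3   S4 
   S3     S5   S5   S5 
   S4     S6   S5   S5 
   S5     S7   S7   S7 
   S6     S7   S8   S7 
   S7     S9   S9   S9 
   S8    S10  S10  S10 
   S9    S11  S11  S11 
 * S10   S12  S12  S12 
   S11   S11  S11  S11 
 * S12   S12  S12  S12 
(> = start, * = accepting)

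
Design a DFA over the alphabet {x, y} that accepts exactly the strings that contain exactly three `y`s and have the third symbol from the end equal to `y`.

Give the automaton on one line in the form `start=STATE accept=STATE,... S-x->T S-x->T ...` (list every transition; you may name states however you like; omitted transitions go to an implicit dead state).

Build one automaton per condition and run them in lockstep. One (5 states) tracks the count of `y`s, saturating at 4; the other (15 states) tracks the last 3 symbols read. Each combined state is a pair, one component from each; accept when both components accept. Equivalent product states are then merged.
       x  y 
>  A   A  B 
   B   C  D 
   C   C  E 
   D   F  G 
   E   F  H 
   F   I  J 
 * G   K  L 
   H   K  L 
   I   I  M 
 * J   N  L 
 * K   O  L 
   L   L  L 
   M   N  L 
   N   O  L 
 * O   L  L 
(> = start, * = accepting)

start=A accept=G,J,K,O A-x->A A-y->B B-x->C B-y->D C-x->C C-y->E D-x->F D-y->G E-x->F E-y->H F-x->I F-y->J G-x->K G-y->L H-x->K H-y->L I-x->I I-y->M J-x->N J-y->L K-x->O K-y->L L-x->L L-y->L M-x->N M-y->L N-x->O N-y->L O-x->L O-y->L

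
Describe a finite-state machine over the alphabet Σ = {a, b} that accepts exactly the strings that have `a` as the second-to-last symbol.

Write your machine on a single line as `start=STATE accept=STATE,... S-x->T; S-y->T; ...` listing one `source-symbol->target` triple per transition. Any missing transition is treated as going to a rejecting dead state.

Because acceptance depends on a position counted from the end, the machine has to buffer the most recent 2 symbols. Make each state the string of the last up-to-2 symbols read; on input `x` shift the window left and append `x`. Accept when the buffered window has length 2 and begins with `a`.
        a   b  
>  S0   S1  S2 
   S1   S3  S4 
   S2   S5  S6 
 * S3   S3  S4 
 * S4   S5  S6 
   S5   S3  S4 
   S6   S5  S6 
(> = start, * = accepting)

start=S0; accept=S3,S4; S0-a->S1; S0-b->S2; S1-a->S3; S1-b->S4; S2-a->S5; S2-b->S6; S3-a->S3; S3-b->S4; S4-a->S5; S4-b->S6; S5-a->S3; S5-b->S4; S6-a->S5; S6-b->S6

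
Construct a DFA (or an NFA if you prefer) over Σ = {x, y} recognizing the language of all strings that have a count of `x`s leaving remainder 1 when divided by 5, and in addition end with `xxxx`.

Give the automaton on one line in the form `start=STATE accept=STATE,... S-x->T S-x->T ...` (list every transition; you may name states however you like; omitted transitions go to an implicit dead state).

start=A accept=I A-x->B A-y->A B-x->C B-y->B C-x->D C-y->C D-x->E D-y->F E-x->G E-y->H F-x->H F-y->F G-x->I G-y->A H-x->A H-y->H I-x->C I-y->B

Build one automaton per condition and run them in lockstep. One (5 states) tracks the count of `x`s modulo 5; the other (5 states) tracks how much of the suffix `xxxx` has currently been matched. Each combined state is a pair, one component from each; accept when both components accept. Minimizing collapses redundant product states.
With 9 states:
       x  y 
>  A   B  A 
   B   C  B 
   C   D  C 
   D   E  F 
   E   G  H 
   F   H  F 
   G   I  A 
   H   A  H 
 * I   C  B 
(> = start, * = accepting)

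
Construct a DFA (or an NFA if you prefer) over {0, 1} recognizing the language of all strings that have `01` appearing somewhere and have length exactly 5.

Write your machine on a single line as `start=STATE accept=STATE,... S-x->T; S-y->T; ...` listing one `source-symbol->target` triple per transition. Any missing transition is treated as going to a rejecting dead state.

Handle the two conditions separately and then intersect. One (3 states) tracks whether and how much of `01` has been seen; the other (7 states) tracks the input length, saturating at 6. Each combined state is a pair, one component from each; accept when both components accept.
18 states suffice.
          0    1  
>  q0     q1   q2 
   q1     q3   q4 
   q2     q3   q5 
   q3     q6   q7 
   q4     q7   q7 
   q5     q6   q8 
   q6     q9  q10 
   q7    q10  q10 
   q8     q9  q11 
   q9    q12  q13 
   q10   q13  q13 
   q11   q12  q14 
   q12   q15  q16 
 * q13   q16  q16 
   q14   q15  q17 
   q15   q15  q16 
   q16   q16  q16 
   q17   q15  q17 
(> = start, * = accepting)

start=q0; accept=q13; q0-0->q1; q0-1->q2; q1-0->q3; q1-1->q4; q2-0->q3; q2-1->q5; q3-0->q6; q3-1->q7; q4-0->q7; q4-1->q7; q5-0->q6; q5-1->q8; q6-0->q9; q6-1->q10; q7-0->q10; q7-1->q10; q8-0->q9; q8-1->q11; q9-0->q12; q9-1->q13; q10-0->q13; q10-1->q13; q11-0->q12; q11-1->q14; q12-0->q15; q12-1->q16; q13-0->q16; q13-1->q16; q14-0->q15; q14-1->q17; q15-0->q15; q15-1->q16; q16-0->q16; q16-1->q16; q17-0->q15; q17-1->q17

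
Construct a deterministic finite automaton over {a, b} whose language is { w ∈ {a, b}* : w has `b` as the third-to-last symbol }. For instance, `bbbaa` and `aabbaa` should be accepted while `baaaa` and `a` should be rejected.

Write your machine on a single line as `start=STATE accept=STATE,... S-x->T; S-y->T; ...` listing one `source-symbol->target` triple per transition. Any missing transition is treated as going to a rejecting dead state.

start=q0; accept=q11,q12,q13,q14; q0-a->q1; q0-b->q2; q1-a->q3; q1-b->q4; q2-a->q5; q2-b->q6; q3-a->q7; q3-b->q8; q4-a->q9; q4-b->q10; q5-a->q11; q5-b->q12; q6-a->q13; q6-b->q14; q7-a->q7; q7-b->q8; q8-a->q9; q8-b->q10; q9-a->q11; q9-b->q12; q10-a->q13; q10-b->q14; q11-a->q7; q11-b->q8; q12-a->q9; q12-b->q10; q13-a->q11; q13-b->q12; q14-a->q13; q14-b->q14

A DFA must remember the last 3 symbols (since which symbol is third-to-last isn't known until the input ends). Use one state per possible window of the last ≤3 symbols; accept from those whose window starts with `b`.
          a    b  
>  q0     q1   q2 
   q1     q3   q4 
   q2     q5   q6 
   q3     q7   q8 
   q4     q9  q10 
   q5    q11  q12 
   q6    q13  q14 
   q7     q7   q8 
   q8     q9  q10 
   q9    q11  q12 
   q10   q13  q14 
 * q11    q7   q8 
 * q12    q9  q10 
 * q13   q11  q12 
 * q14   q13  q14 
(> = start, * = accepting)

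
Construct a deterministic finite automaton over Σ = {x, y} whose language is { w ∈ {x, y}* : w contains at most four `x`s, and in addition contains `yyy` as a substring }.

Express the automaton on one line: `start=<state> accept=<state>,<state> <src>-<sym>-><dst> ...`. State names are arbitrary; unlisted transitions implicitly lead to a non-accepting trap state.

Run two small machines in parallel and take their product. The first has 6 states tracking the count of `x`s, saturating at 5; the second has 4 states tracking whether and how much of `yyy` has been seen. A product state is a pair (one from each), accepting exactly when both do. Minimizing collapses redundant product states.
21 states suffice.
          x    y  
>  q0     q1   q2 
   q1     q3   q4 
   q2     q1   q5 
   q3     q6   q7 
   q4     q3   q8 
   q5     q1   q9 
   q6    q10  q11 
   q7     q6  q12 
   q8     q3  q13 
 * q9    q13   q9 
   q10   q14  q15 
   q11   q10  q16 
   q12    q6  q17 
 * q13   q17  q13 
   q14   q14  q14 
   q15   q14  q18 
   q16   q10  q19 
 * q17   q19  q17 
   q18   q14  q20 
 * q19   q20  q19 
 * q20   q14  q20 
(> = start, * = accepting)

start=q0 accept=q9,q13,q17,q19,q20 q0-x->q1 q0-y->q2 q1-x->q3 q1-y->q4 q2-x->q1 q2-y->q5 q3-x->q6 q3-y->q7 q4-x->q3 q4-y->q8 q5-x->q1 q5-y->q9 q6-x->q10 q6-y->q11 q7-x->q6 q7-y->q12 q8-x->q3 q8-y->q13 q9-x->q13 q9-y->q9 q10-x->q14 q10-y->q15 q11-x->q10 q11-y->q16 q12-x->q6 q12-y->q17 q13-x->q17 q13-y->q13 q14-x->q14 q14-y->q14 q15-x->q14 q15-y->q18 q16-x->q10 q16-y->q19 q17-x->q19 q17-y->q17 q18-x->q14 q18-y->q20 q19-x->q20 q19-y->q19 q20-x->q14 q20-y->q20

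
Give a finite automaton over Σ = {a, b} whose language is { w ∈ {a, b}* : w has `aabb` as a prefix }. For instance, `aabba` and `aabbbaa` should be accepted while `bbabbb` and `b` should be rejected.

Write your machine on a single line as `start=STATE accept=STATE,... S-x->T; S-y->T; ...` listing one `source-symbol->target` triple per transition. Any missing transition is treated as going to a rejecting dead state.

start=s0; accept=s4; s0-a->s1; s0-b->s5; s1-a->s2; s1-b->s5; s2-a->s5; s2-b->s3; s3-a->s5; s3-b->s4; s4-a->s4; s4-b->s4; s5-a->s5; s5-b->s5

Walk along `aabb` while the input agrees: from s0 take `a` to s1, and so on. Any deviation drops to the rejecting sink s5. Once s4 is reached the prefix is confirmed and every continuation is accepted.
        a   b  
>  s0   s1  s5 
   s1   s2  s5 
   s2   s5  s3 
   s3   s5  s4 
 * s4   s4  s4 
   s5   s5  s5 
(> = start, * = accepting)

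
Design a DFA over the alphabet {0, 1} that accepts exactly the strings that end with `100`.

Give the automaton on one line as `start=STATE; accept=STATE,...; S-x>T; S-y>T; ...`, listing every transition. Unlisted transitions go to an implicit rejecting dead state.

start=s0; accept=s3; s0-0>s0; s0-1>s1; s1-0>s2; s1-1>s1; s2-0>s3; s2-1>s1; s3-0>s0; s3-1>s1

Let each state record the length of the longest suffix of the input read so far that is also a prefix of `100`. s1 means the last symbol is `1`; s2 means the last 2 symbols are `10`; s3 means the last 3 symbols are `100`. Accept only at s3, where the string currently ends in `100`.
        0   1  
>  s0   s0  s1 
   s1   s2  s1 
   s2   s3  s1 
 * s3   s0  s1 
(> = start, * = accepting)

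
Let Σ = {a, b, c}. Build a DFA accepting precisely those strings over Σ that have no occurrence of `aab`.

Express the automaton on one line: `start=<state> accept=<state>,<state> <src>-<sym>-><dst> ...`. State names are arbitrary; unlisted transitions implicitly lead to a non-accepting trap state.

This is the complement of 'contains `aab`'. Use the same substring-matching states — q0 through q3 holding how much of `aab` has just been matched — but flip the accepting set: everything except the trap q3 accepts.
        a   b   c  
>* q0   q1  q0  q0 
 * q1   q2  q0  q0 
 * q2   q2  q3  q0 
   q3   q3  q3  q3 
(> = start, * = accepting)

start=q0 accept=q0,q1,q2 q0-a->q1 q0-b->q0 q0-c->q0 q1-a->q2 q1-b->q0 q1-c->q0 q2-a->q2 q2-b->q3 q2-c->q0 q3-a->q3 q3-b->q3 q3-c->q3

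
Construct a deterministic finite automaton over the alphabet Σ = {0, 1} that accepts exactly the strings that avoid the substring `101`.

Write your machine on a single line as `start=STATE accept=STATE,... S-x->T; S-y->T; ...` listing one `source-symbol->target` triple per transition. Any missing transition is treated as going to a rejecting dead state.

This is the complement of 'contains `101`'. Use the same substring-matching states — q0 through q3 holding how much of `101` has just been matched — but flip the accepting set: everything except the trap q3 accepts.
        0   1  
>* q0   q0  q1 
 * q1   q2  q1 
 * q2   q0  q3 
   q3   q3  q3 
(> = start, * = accepting)

start=q0; accept=q0,q1,q2; q0-0->q0; q0-1->q1; q1-0->q2; q1-1->q1; q2-0->q0; q2-1->q3; q3-0->q3; q3-1->q3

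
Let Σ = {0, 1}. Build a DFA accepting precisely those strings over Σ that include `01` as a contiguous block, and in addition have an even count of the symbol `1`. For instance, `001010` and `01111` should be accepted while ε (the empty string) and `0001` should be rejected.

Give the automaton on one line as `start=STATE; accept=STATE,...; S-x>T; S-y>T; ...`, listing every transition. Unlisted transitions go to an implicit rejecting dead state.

Handle the two conditions separately and then intersect. One (3 states) tracks whether and how much of `01` has been seen; the other (2 states) tracks the count of `1`s modulo 2. Each combined state is a pair, one component from each; accept when both components accept. Minimizing collapses redundant product states.
5 states suffice.
        0   1  
>  q0   q1  q2 
   q1   q1  q3 
   q2   q3  q0 
   q3   q3  q4 
 * q4   q4  q3 
(> = start, * = accepting)

start=q0; accept=q4; q0-0>q1; q0-1>q2; q1-0>q1; q1-1>q3; q2-0>q3; q2-1>q0; q3-0>q3; q3-1>q4; q4-0>q4; q4-1>q3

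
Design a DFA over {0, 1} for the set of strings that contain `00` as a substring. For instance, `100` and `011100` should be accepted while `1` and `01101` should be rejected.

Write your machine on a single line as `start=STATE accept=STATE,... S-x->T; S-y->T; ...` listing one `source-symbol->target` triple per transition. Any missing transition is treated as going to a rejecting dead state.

Track how much of `00` has been matched so far: state s0 is no progress, s2 is the absorbing accept state reached once `00` has occurred. Intermediate states record partial matches; on a mismatch, fall back to the longest reusable overlap.
3 states suffice.
        0   1  
>  s0   s1  s0 
   s1   s2  s0 
 * s2   s2  s2 
(> = start, * = accepting)

start=s0; accept=s2; s0-0->s1; s0-1->s0; s1-0->s2; s1-1->s0; s2-0->s2; s2-1->s2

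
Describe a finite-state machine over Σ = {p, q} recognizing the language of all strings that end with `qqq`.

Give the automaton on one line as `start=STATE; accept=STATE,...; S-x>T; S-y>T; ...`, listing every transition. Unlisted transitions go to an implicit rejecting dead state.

Remember how much of `qqq` the current input suffix matches. State S0 means no match yet; S1 means the last symbol is `q`; S2 means the last 2 symbols are `qq`; S3 means the last 3 symbols are `qqq`. Only S3 accepts. On a mismatch, fall back to the longest proper suffix that is still a prefix of `qqq`.
        p   q  
>  S0   S0  S1 
   S1   S0  S2 
   S2   S0  S3 
 * S3   S0  S3 
(> = start, * = accepting)

start=S0; accept=S3; S0-p>S0; S0-q>S1; S1-p>S0; S1-q>S2; S2-p>S0; S2-q>S3; S3-p>S0; S3-q>S3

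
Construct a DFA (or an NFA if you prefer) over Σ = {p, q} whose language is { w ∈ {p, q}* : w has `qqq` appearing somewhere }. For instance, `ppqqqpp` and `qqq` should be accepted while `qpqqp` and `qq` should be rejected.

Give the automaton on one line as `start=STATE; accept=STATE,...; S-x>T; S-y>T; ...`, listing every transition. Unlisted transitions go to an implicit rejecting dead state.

States s0..s2 record the length of the longest prefix of `qqq` that matches the current input suffix. Reaching s3 means `qqq` has been seen, and we stay there forever. Accept from s3.
With 4 states:
        p   q  
>  s0   s0  s1 
   s1   s0  s2 
   s2   s0  s3 
 * s3   s3  s3 
(> = start, * = accepting)

start=s0; accept=s3; s0-p>s0; s0-q>s1; s1-p>s0; s1-q>s2; s2-p>s0; s2-q>s3; s3-p>s3; s3-q>s3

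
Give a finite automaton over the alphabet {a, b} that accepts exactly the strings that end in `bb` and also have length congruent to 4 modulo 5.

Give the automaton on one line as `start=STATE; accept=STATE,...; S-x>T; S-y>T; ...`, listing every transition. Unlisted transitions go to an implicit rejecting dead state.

Handle the two conditions separately and then intersect. The first has 3 states tracking how much of the suffix `bb` has currently been matched; the second has 5 states tracking the input length modulo 5. A product state is a pair (one from each), accepting exactly when both do. After merging equivalent states the machine shrinks.
7 states suffice.
        a   b  
>  S0   S1  S1 
   S1   S2  S2 
   S2   S3  S4 
   S3   S5  S5 
   S4   S5  S6 
   S5   S0  S0 
 * S6   S0  S0 
(> = start, * = accepting)

start=S0; accept=S6; S0-a>S1; S0-b>S1; S1-a>S2; S1-b>S2; S2-a>S3; S2-b>S4; S3-a>S5; S3-b>S5; S4-a>S5; S4-b>S6; S5-a>S0; S5-b>S0; S6-a>S0; S6-b>S0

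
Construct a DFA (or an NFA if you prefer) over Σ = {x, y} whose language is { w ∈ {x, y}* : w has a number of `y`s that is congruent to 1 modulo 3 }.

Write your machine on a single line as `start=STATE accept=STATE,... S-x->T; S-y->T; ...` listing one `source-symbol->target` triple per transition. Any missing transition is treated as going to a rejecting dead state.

start=S0; accept=S1; S0-x->S0; S0-y->S1; S1-x->S1; S1-y->S2; S2-x->S2; S2-y->S0

The only thing that matters is how many `y`s have appeared, reduced mod 3. Use one state per residue: S0 for 0, …, S2 for 2. Reading `y` moves to the next residue; anything else stays put. S1 is accepting.
With 3 states:
        x   y  
>  S0   S0  S1 
 * S1   S1  S2 
   S2   S2  S0 
(> = start, * = accepting)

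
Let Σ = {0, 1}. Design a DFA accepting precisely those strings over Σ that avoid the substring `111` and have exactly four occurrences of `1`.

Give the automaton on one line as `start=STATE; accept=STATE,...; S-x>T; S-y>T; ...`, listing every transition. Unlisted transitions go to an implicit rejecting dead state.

Build one automaton per condition and run them in lockstep. One (4 states) tracks partial matches of the forbidden pattern `111`; the other (6 states) tracks the count of `1`s, saturating at 5. Each combined state is a pair, one component from each; accept when both components accept.
An 18-state machine:
          0    1  
>  q0     q0   q1 
   q1     q2   q3 
   q2     q2   q4 
   q3     q5   q6 
   q4     q5   q7 
   q5     q5   q8 
   q6     q6   q9 
   q7    q10   q9 
   q8    q10  q11 
   q9     q9  q12 
   q10   q10  q13 
 * q11   q14  q12 
   q12   q12  q12 
 * q13   q14  q15 
 * q14   q14  q16 
   q15   q17  q12 
   q16   q17  q15 
   q17   q17  q16 
(> = start, * = accepting)

start=q0; accept=q11,q13,q14; q0-0>q0; q0-1>q1; q1-0>q2; q1-1>q3; q2-0>q2; q2-1>q4; q3-0>q5; q3-1>q6; q4-0>q5; q4-1>q7; q5-0>q5; q5-1>q8; q6-0>q6; q6-1>q9; q7-0>q10; q7-1>q9; q8-0>q10; q8-1>q11; q9-0>q9; q9-1>q12; q10-0>q10; q10-1>q13; q11-0>q14; q11-1>q12; q12-0>q12; q12-1>q12; q13-0>q14; q13-1>q15; q14-0>q14; q14-1>q16; q15-0>q17; q15-1>q12; q16-0>q17; q16-1>q15; q17-0>q17; q17-1>q16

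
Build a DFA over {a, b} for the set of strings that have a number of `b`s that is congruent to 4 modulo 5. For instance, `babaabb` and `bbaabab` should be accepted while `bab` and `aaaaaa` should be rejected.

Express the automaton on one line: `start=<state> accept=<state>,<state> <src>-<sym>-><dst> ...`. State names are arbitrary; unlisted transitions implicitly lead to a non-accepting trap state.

start=S0 accept=S4 S0-a->S0 S0-b->S1 S1-a->S1 S1-b->S2 S2-a->S2 S2-b->S3 S3-a->S3 S3-b->S4 S4-a->S4 S4-b->S0

Keep the running count of `b`s modulo 5: each `b` advances along the cycle S0 → S1 → S2 → S3 → S4 → S0 while other symbols loop. Accept at S4.
        a   b  
>  S0   S0  S1 
   S1   S1  S2 
   S2   S2  S3 
   S3   S3  S4 
 * S4   S4  S0 
(> = start, * = accepting)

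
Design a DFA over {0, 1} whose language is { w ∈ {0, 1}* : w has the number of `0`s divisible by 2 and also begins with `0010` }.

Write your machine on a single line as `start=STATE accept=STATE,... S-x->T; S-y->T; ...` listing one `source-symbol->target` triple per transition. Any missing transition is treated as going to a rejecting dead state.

start=s0; accept=s7; s0-0->s1; s0-1->s2; s1-0->s3; s1-1->s4; s2-0->s4; s2-1->s2; s3-0->s4; s3-1->s5; s4-0->s2; s4-1->s4; s5-0->s6; s5-1->s2; s6-0->s7; s6-1->s6; s7-0->s6; s7-1->s7

Handle the two conditions separately and then intersect. The first has 2 states tracking the count of `0`s modulo 2; the second has 6 states tracking whether the input so far still matches the prefix `0010`. A product state is a pair (one from each), accepting exactly when both do.
        0   1  
>  s0   s1  s2 
   s1   s3  s4 
   s2   s4  s2 
   s3   s4  s5 
   s4   s2  s4 
   s5   s6  s2 
   s6   s7  s6 
 * s7   s6  s7 
(> = start, * = accepting)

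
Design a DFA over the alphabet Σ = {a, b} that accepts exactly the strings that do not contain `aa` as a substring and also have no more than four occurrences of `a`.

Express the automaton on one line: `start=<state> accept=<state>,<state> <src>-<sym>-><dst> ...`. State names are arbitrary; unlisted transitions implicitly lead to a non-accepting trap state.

start=q0 accept=q0,q1,q3,q4,q5,q6,q7,q8 q0-a->q1 q0-b->q0 q1-a->q2 q1-b->q3 q2-a->q2 q2-b->q2 q3-a->q4 q3-b->q3 q4-a->q2 q4-b->q5 q5-a->q6 q5-b->q5 q6-a->q2 q6-b->q7 q7-a->q8 q7-b->q7 q8-a->q2 q8-b->q8

Handle the two conditions separately and then intersect. The first has 3 states tracking partial matches of the forbidden pattern `aa`; the second has 6 states tracking the count of `a`s, saturating at 5. A product state is a pair (one from each), accepting exactly when both do. Minimizing collapses redundant product states.
        a   b  
>* q0   q1  q0 
 * q1   q2  q3 
   q2   q2  q2 
 * q3   q4  q3 
 * q4   q2  q5 
 * q5   q6  q5 
 * q6   q2  q7 
 * q7   q8  q7 
 * q8   q2  q8 
(> = start, * = accepting)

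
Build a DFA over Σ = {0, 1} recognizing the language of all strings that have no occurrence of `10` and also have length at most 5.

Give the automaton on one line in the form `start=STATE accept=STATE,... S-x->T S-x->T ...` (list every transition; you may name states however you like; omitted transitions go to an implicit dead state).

start=A accept=A,B,C,D,E,G,H,I,J,K A-0->B A-1->C B-0->D B-1->E C-0->F C-1->E D-0->G D-1->H E-0->F E-1->H F-0->F F-1->F G-0->I G-1->J H-0->F H-1->J I-0->K I-1->K J-0->F J-1->K K-0->F K-1->F

Build one automaton per condition and run them in lockstep. One (3 states) tracks partial matches of the forbidden pattern `10`; the other (7 states) tracks the input length, saturating at 6. Each combined state is a pair, one component from each; accept when both components accept. Minimizing collapses redundant product states.
With 11 states:
       0  1 
>* A   B  C 
 * B   D  E 
 * C   F  E 
 * D   G  H 
 * E   F  H 
   F   F  F 
 * G   I  J 
 * H   F  J 
 * I   K  K 
 * J   F  K 
 * K   F  F 
(> = start, * = accepting)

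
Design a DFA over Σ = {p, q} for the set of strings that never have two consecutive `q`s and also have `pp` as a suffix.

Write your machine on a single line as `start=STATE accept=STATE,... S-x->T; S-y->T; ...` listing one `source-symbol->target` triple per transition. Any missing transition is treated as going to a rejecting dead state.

start=s0; accept=s3; s0-p->s1; s0-q->s2; s1-p->s3; s1-q->s2; s2-p->s1; s2-q->s4; s3-p->s3; s3-q->s2; s4-p->s5; s4-q->s4; s5-p->s6; s5-q->s4; s6-p->s6; s6-q->s4

Run two small machines in parallel and take their product. The first has 3 states tracking partial matches of the forbidden pattern `qq`; the second has 3 states tracking how much of the suffix `pp` has currently been matched. A product state is a pair (one from each), accepting exactly when both do.
A 7-state machine:
        p   q  
>  s0   s1  s2 
   s1   s3  s2 
   s2   s1  s4 
 * s3   s3  s2 
   s4   s5  s4 
   s5   s6  s4 
   s6   s6  s4 
(> = start, * = accepting)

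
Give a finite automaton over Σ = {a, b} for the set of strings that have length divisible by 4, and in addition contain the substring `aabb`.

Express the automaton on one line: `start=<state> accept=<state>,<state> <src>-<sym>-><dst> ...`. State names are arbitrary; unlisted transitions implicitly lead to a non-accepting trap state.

start=q0 accept=q13 q0-a->q1 q0-b->q2 q1-a->q3 q1-b->q4 q2-a->q5 q2-b->q4 q3-a->q6 q3-b->q7 q4-a->q8 q4-b->q9 q5-a->q6 q5-b->q9 q6-a->q10 q6-b->q11 q7-a->q12 q7-b->q13 q8-a->q10 q8-b->q0 q9-a->q12 q9-b->q0 q10-a->q14 q10-b->q15 q11-a->q1 q11-b->q16 q12-a->q14 q12-b->q2 q13-a->q16 q13-b->q16 q14-a->q3 q14-b->q17 q15-a->q5 q15-b->q18 q16-a->q18 q16-b->q18 q17-a->q8 q17-b->q19 q18-a->q19 q18-b->q19 q19-a->q13 q19-b->q13

Handle the two conditions separately and then intersect. One (4 states) tracks the input length modulo 4; the other (5 states) tracks whether and how much of `aabb` has been seen. Each combined state is a pair, one component from each; accept when both components accept.
20 states suffice.
          a    b  
>  q0     q1   q2 
   q1     q3   q4 
   q2     q5   q4 
   q3     q6   q7 
   q4     q8   q9 
   q5     q6   q9 
   q6    q10  q11 
   q7    q12  q13 
   q8    q10   q0 
   q9    q12   q0 
   q10   q14  q15 
   q11    q1  q16 
   q12   q14   q2 
 * q13   q16  q16 
   q14    q3  q17 
   q15    q5  q18 
   q16   q18  q18 
   q17    q8  q19 
   q18   q19  q19 
   q19   q13  q13 
(> = start, * = accepting)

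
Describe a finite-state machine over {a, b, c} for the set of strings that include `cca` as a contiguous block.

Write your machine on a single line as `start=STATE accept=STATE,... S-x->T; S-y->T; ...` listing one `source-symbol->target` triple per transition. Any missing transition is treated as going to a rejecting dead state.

States q0..q2 record the length of the longest prefix of `cca` that matches the current input suffix. Reaching q3 means `cca` has been seen, and we stay there forever. Accept from q3.
A 4-state machine:
        a   b   c  
>  q0   q0  q0  q1 
   q1   q0  q0  q2 
   q2   q3  q0  q2 
 * q3   q3  q3  q3 
(> = start, * = accepting)

start=q0; accept=q3; q0-a->q0; q0-b->q0; q0-c->q1; q1-a->q0; q1-b->q0; q1-c->q2; q2-a->q3; q2-b->q0; q2-c->q2; q3-a->q3; q3-b->q3; q3-c->q3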